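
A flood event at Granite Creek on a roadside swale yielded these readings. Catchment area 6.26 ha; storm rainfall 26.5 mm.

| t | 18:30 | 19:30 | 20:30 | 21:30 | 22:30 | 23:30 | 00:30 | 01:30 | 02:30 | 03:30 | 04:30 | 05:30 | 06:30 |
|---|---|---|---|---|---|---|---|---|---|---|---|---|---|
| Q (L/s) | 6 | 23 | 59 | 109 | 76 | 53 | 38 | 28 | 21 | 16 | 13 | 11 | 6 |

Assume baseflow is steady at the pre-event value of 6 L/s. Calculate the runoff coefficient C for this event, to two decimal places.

C ≈ 0.83

ΣQ_DR = 381.0 L/s; V = ΣQ_DR·Δt = 1.372 × 10^6 L.
Runoff depth d = V / A = 21.91 mm.
C = d / P = 21.91 / 26.5 = 0.83.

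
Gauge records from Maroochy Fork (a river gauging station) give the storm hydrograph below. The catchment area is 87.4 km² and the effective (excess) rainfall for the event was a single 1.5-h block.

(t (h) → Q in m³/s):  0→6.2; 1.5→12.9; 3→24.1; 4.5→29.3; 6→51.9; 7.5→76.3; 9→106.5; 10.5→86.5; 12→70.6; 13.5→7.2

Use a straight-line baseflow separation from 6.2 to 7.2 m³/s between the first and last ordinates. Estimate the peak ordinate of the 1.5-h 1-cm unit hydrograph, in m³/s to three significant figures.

U_p ≈ 39.9 m³/s

Direct runoff: 0.00, 6.59, 17.68, 22.77, 45.26, 69.54, 99.63, 79.52, 63.51, 0.00 m³/s; ΣQ_DR = 404.5 m³/s, peak = 99.63 m³/s.
Runoff depth d = ΣQ_DR·Δt / A = 404.5 × 5400 / (87.4 km²) = 24.99 mm.
The 1-cm UH is the DRH scaled by (10 mm)/d, so U_p = 99.63 × 10/24.99 = 39.9 m³/s.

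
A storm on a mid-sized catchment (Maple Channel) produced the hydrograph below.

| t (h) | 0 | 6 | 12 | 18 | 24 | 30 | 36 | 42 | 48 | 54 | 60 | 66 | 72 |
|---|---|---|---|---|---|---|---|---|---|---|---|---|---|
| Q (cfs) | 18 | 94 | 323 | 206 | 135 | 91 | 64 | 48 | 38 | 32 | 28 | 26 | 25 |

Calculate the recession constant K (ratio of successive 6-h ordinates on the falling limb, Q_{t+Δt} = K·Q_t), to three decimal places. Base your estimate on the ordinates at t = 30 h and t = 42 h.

Using the recession-limb readings at t = 30 h and t = 42 h: Q falls from 91 to 48 cfs over 2 intervals.
K = (Q₂/Q₁)^(1/2) = (48/91)^(1/2) = 0.726.

K ≈ 0.726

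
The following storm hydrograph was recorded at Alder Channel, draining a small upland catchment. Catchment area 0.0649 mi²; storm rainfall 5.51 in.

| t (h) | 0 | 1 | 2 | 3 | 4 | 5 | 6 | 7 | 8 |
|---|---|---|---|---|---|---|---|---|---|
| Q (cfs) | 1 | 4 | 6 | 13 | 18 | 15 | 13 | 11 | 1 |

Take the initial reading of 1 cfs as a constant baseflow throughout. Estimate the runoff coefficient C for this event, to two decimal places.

C ≈ 0.32

ΣQ_DR = 73.00 cfs; V = ΣQ_DR·Δt = 2.628 × 10^5 ft³.
Runoff depth d = V / A = 1.743 in.
C = d / P = 1.743 / 5.51 = 0.32.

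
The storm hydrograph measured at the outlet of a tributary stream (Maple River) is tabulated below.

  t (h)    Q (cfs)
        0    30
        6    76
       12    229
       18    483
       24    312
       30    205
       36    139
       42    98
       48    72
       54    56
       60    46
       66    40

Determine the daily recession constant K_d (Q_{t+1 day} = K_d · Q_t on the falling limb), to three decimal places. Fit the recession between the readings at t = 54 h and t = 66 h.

K_d ≈ 0.510

Between t = 54 h and t = 66 h the flow falls from 56 to 40 cfs over 2×6 h = 12 h.
Per-interval ratio K = (40/56)^(1/2) = 0.8452; K_d = K^(24/6) = 0.510.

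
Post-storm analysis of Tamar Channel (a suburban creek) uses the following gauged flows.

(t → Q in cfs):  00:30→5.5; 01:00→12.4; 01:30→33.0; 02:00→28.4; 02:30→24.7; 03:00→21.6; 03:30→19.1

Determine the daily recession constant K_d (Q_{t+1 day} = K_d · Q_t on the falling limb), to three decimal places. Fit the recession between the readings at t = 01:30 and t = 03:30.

K_d ≈ 0.001

Between t = 01:30 and t = 03:30 the flow falls from 33.0 to 19.1 cfs over 4×0.5 h = 2 h.
Per-interval ratio K = (19.1/33.0)^(1/4) = 0.8722; K_d = K^(24/0.5) = 0.001.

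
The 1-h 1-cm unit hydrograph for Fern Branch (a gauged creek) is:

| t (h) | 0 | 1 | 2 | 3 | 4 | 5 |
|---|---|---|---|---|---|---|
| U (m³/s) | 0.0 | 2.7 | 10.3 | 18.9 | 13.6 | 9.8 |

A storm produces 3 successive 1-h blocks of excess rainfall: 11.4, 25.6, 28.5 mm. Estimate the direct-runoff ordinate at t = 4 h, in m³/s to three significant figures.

By discrete convolution, Q_j = Σ (P_i / 10 mm) · U_{j−i}.
At t = 4 h (j=4): Q = (11.4/10)·13.6 + (25.6/10)·18.9 + (28.5/10)·10.3 = 93.2 m³/s.

Q ≈ 93.2 m³/s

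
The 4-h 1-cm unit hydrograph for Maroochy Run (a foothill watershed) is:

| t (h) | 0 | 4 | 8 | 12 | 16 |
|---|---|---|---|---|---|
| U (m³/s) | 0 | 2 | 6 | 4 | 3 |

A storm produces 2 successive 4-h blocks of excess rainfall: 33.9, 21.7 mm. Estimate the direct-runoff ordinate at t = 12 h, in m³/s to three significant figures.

Q ≈ 26.6 m³/s

By discrete convolution, Q_j = Σ (P_i / 10 mm) · U_{j−i}.
At t = 12 h (j=3): Q = (33.9/10)·4 + (21.7/10)·6 = 26.6 m³/s.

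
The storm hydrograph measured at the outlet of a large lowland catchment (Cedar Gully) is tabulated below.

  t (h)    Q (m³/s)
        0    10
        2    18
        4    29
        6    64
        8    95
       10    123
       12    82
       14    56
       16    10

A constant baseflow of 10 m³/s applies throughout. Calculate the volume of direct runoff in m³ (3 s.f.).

V ≈ 2.86 × 10^6 m³

Direct-runoff ordinates (Q − Q_b): 0.0, 8.0, 19.0, 54.0, 85.0, 113.0, 72.0, 46.0, 0.0 m³/s.
ΣQ_DR = 397.0 m³/s.
With Δt = 2 h = 7200 s, V = ΣQ_DR · Δt = 397.0 × 7200 = 2.86 × 10^6 m³.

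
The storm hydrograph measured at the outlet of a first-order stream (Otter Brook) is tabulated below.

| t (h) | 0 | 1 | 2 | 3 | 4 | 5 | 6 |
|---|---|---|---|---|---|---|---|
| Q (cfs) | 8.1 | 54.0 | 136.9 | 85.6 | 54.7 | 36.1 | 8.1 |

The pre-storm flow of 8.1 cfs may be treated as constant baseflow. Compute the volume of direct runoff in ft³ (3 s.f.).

Direct-runoff ordinates (Q − Q_b): 0.0, 45.9, 128.8, 77.5, 46.6, 28.0, 0.0 cfs.
ΣQ_DR = 326.8 cfs.
With Δt = 1 h = 3600 s, V = ΣQ_DR · Δt = 326.8 × 3600 = 1.18 × 10^6 ft³.

V ≈ 1.18 × 10^6 ft³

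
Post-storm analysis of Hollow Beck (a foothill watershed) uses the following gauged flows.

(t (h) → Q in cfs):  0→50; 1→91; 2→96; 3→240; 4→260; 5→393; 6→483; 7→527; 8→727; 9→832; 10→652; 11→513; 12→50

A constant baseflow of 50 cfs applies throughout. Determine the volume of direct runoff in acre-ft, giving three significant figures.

V ≈ 352 acre-ft

Direct-runoff ordinates (Q − Q_b): 0.0, 41.0, 46.0, 190.0, 210.0, 343.0, 433.0, 477.0, 677.0, 782.0, 602.0, 463.0, 0.0 cfs.
ΣQ_DR = 4264 cfs.
With Δt = 1 h = 3600 s, V = ΣQ_DR · Δt = 4264 × 3600 = 1.54 × 10^7 ft³ = 352 acre-ft.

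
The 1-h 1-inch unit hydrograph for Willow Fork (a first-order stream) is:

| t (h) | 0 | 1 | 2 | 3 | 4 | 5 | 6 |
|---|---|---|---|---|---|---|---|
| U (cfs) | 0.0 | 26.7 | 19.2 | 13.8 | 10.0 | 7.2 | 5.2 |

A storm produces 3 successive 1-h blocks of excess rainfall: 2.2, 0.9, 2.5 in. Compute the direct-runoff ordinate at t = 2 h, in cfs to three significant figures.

Q ≈ 66.3 cfs

By discrete convolution, Q_j = Σ (P_i / 1 in) · U_{j−i}.
At t = 2 h (j=2): Q = (2.2/1)·19.2 + (0.9/1)·26.7 + (2.5/1)·0.0 = 66.3 cfs.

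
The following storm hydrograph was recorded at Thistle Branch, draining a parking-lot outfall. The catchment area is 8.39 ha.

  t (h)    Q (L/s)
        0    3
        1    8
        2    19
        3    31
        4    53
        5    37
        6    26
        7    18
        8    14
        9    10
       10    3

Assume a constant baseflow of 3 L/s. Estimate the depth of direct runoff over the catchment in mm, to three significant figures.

d ≈ 8.11 mm

Direct runoff: 0.0, 5.0, 16.0, 28.0, 50.0, 34.0, 23.0, 15.0, 11.0, 7.0, 0.0 L/s; ΣQ_DR = 189.0 L/s.
V = ΣQ_DR · Δt = 189.0 × 3600 s = 6.804 × 10^5 L.
Over A = 8.39 ha, depth = V / A = 8.11 mm.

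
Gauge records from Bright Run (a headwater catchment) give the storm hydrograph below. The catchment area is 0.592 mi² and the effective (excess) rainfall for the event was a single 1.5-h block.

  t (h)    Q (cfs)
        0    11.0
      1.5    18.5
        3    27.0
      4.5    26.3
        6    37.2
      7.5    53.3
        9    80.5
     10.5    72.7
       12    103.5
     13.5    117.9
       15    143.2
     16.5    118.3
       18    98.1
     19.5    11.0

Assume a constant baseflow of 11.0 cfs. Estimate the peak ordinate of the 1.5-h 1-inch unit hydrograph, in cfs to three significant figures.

Direct runoff: 0.0, 7.5, 16.0, 15.3, 26.2, 42.3, 69.5, 61.7, 92.5, 106.9, 132.2, 107.3, 87.1, 0.0 cfs; ΣQ_DR = 764.5 cfs, peak = 132.2 cfs.
Runoff depth d = ΣQ_DR·Δt / A = 764.5 × 5400 / (0.592 mi²) = 3.002 in.
The 1-inch UH is the DRH scaled by (1 in)/d, so U_p = 132.2 × 1/3.002 = 44.0 cfs.

U_p ≈ 44.0 cfs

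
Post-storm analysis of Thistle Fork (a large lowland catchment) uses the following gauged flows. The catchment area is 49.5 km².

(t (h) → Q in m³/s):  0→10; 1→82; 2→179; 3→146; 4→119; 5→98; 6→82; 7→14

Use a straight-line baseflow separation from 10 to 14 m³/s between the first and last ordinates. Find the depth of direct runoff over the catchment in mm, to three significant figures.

d ≈ 46.1 mm

Direct runoff: 0.00, 71.43, 167.86, 134.29, 106.71, 85.14, 68.57, 0.00 m³/s; ΣQ_DR = 634.0 m³/s.
V = ΣQ_DR · Δt = 634.0 × 3600 s = 2.282 × 10^6 m³.
Over A = 49.5 km², depth = V / A = 46.1 mm.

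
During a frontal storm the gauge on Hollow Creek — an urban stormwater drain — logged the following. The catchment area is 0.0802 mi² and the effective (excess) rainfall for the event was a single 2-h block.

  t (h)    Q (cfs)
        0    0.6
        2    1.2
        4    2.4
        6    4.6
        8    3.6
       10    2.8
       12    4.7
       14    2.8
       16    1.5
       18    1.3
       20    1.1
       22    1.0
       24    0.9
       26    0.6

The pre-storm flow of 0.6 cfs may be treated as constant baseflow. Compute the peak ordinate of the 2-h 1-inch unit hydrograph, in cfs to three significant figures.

U_p ≈ 5.13 cfs

Direct runoff: 0.0, 0.6, 1.8, 4.0, 3.0, 2.2, 4.1, 2.2, 0.9, 0.7, 0.5, 0.4, 0.3, 0.0 cfs; ΣQ_DR = 20.70 cfs, peak = 4.1 cfs.
Runoff depth d = ΣQ_DR·Δt / A = 20.70 × 7200 / (0.0802 mi²) = 0.7999 in.
The 1-inch UH is the DRH scaled by (1 in)/d, so U_p = 4.1 × 1/0.7999 = 5.13 cfs.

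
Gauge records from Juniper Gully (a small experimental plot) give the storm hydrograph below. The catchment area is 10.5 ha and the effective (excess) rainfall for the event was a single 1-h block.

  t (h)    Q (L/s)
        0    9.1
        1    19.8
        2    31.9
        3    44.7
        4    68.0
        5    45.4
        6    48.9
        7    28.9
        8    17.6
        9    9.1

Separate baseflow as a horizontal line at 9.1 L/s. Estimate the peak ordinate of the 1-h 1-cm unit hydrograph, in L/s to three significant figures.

Direct runoff: 0.0, 10.7, 22.8, 35.6, 58.9, 36.3, 39.8, 19.8, 8.5, 0.0 L/s; ΣQ_DR = 232.4 L/s, peak = 58.9 L/s.
Runoff depth d = ΣQ_DR·Δt / A = 232.4 × 3600 / (10.5 ha) = 7.968 mm.
The 1-cm UH is the DRH scaled by (10 mm)/d, so U_p = 58.9 × 10/7.968 = 73.9 L/s.

U_p ≈ 73.9 L/s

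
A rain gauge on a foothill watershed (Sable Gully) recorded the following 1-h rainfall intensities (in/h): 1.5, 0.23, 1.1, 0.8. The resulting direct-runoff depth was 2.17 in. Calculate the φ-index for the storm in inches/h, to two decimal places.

φ ≈ 0.41 in/h

Only the 3 blocks with intensity above φ contribute runoff: 1.5, 1.1, 0.8 in/h.
Σ(I−φ)·Δt = d  ⇒  (1.5+1.1+0.8 − 3φ)·1 = 2.17
φ = (3.400 − 2.17/1) / 3 = 0.41 in/h.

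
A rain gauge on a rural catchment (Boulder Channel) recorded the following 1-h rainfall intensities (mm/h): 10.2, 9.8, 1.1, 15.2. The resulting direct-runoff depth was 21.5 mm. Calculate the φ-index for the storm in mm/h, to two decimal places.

φ ≈ 4.57 mm/h

Only the 3 blocks with intensity above φ contribute runoff: 10.2, 9.8, 15.2 mm/h.
Σ(I−φ)·Δt = d  ⇒  (10.2+9.8+15.2 − 3φ)·1 = 21.5
φ = (35.20 − 21.5/1) / 3 = 4.57 mm/h.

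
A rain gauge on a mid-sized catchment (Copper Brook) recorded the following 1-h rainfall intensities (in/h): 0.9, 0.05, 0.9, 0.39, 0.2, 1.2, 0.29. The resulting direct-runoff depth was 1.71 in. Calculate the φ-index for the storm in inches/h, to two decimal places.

φ ≈ 0.43 in/h

Only the 3 blocks with intensity above φ contribute runoff: 0.9, 0.9, 1.2 in/h.
Σ(I−φ)·Δt = d  ⇒  (0.9+0.9+1.2 − 3φ)·1 = 1.71
φ = (3.000 − 1.71/1) / 3 = 0.43 in/h.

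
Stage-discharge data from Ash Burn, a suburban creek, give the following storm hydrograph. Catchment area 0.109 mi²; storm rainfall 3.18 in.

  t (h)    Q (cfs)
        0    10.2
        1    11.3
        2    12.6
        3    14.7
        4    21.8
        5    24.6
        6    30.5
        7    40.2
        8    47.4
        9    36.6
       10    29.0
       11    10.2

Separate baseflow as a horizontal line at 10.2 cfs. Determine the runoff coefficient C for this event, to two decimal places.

ΣQ_DR = 166.7 cfs; V = ΣQ_DR·Δt = 6.001 × 10^5 ft³.
Runoff depth d = V / A = 2.370 in.
C = d / P = 2.370 / 3.18 = 0.75.

C ≈ 0.75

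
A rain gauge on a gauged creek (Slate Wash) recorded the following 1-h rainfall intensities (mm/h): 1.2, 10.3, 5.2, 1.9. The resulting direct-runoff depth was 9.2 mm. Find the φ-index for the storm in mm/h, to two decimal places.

Only the 2 blocks with intensity above φ contribute runoff: 10.3, 5.2 mm/h.
Σ(I−φ)·Δt = d  ⇒  (10.3+5.2 − 2φ)·1 = 9.2
φ = (15.50 − 9.2/1) / 2 = 3.15 mm/h.

φ ≈ 3.15 mm/h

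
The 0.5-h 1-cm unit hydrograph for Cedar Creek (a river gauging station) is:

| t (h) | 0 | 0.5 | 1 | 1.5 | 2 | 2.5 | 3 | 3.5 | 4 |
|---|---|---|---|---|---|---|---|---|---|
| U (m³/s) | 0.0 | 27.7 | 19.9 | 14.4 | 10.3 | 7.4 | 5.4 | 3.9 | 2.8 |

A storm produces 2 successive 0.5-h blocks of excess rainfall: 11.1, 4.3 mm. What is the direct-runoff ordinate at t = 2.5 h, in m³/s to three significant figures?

Q ≈ 12.6 m³/s

By discrete convolution, Q_j = Σ (P_i / 10 mm) · U_{j−i}.
At t = 2.5 h (j=5): Q = (11.1/10)·7.4 + (4.3/10)·10.3 = 12.6 m³/s.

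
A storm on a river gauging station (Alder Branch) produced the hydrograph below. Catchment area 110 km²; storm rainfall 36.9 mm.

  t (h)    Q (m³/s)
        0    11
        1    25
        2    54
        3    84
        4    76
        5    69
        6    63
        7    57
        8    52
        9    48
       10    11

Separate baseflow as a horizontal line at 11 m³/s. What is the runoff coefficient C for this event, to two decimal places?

ΣQ_DR = 429.0 m³/s; V = ΣQ_DR·Δt = 1.544 × 10^6 m³.
Runoff depth d = V / A = 14.04 mm.
C = d / P = 14.04 / 36.9 = 0.38.

C ≈ 0.38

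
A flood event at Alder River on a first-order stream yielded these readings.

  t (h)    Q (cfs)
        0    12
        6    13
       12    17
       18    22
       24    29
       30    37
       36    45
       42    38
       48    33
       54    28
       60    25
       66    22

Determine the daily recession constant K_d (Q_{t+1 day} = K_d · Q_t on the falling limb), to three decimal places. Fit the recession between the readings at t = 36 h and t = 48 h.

K_d ≈ 0.538

Between t = 36 h and t = 48 h the flow falls from 45 to 33 cfs over 2×6 h = 12 h.
Per-interval ratio K = (33/45)^(1/2) = 0.8563; K_d = K^(24/6) = 0.538.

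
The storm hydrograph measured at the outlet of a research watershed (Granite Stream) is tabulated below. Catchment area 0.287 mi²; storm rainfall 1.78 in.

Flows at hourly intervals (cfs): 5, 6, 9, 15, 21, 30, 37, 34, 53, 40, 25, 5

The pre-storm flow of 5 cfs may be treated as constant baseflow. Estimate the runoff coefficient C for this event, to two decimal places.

ΣQ_DR = 220.0 cfs; V = ΣQ_DR·Δt = 7.920 × 10^5 ft³.
Runoff depth d = V / A = 1.188 in.
C = d / P = 1.188 / 1.78 = 0.67.

C ≈ 0.67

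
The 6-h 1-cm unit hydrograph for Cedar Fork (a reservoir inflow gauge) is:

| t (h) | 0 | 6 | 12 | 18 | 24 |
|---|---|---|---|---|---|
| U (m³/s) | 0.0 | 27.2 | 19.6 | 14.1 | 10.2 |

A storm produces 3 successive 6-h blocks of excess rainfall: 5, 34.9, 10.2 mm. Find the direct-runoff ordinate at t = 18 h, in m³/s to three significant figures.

Q ≈ 103 m³/s

By discrete convolution, Q_j = Σ (P_i / 10 mm) · U_{j−i}.
At t = 18 h (j=3): Q = (5/10)·14.1 + (34.9/10)·19.6 + (10.2/10)·27.2 = 103 m³/s.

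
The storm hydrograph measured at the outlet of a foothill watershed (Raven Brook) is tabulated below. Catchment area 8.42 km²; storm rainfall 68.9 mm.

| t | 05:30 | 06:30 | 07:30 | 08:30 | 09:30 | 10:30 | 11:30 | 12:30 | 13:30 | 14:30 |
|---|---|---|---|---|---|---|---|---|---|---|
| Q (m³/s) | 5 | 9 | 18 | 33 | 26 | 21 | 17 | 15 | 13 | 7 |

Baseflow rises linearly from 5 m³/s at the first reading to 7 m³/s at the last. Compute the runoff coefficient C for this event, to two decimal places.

C ≈ 0.65

ΣQ_DR = 104.0 m³/s; V = ΣQ_DR·Δt = 3.744 × 10^5 m³.
Runoff depth d = V / A = 44.47 mm.
C = d / P = 44.47 / 68.9 = 0.65.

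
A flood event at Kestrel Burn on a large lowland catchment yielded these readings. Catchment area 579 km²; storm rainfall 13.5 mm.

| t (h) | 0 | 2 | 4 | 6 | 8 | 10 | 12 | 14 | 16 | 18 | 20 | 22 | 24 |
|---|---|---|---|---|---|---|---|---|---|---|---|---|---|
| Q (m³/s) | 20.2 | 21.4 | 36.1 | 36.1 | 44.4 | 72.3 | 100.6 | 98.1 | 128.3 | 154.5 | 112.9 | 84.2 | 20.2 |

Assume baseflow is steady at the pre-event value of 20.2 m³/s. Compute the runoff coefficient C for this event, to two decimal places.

ΣQ_DR = 666.7 m³/s; V = ΣQ_DR·Δt = 4.800 × 10^6 m³.
Runoff depth d = V / A = 8.291 mm.
C = d / P = 8.291 / 13.5 = 0.61.

C ≈ 0.61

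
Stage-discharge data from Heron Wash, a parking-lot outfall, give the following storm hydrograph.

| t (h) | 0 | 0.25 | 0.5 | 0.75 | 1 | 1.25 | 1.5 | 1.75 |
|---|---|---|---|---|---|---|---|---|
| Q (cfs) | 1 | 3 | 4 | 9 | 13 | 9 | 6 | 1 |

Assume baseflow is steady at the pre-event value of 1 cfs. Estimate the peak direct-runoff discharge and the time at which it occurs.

Subtracting baseflow gives direct-runoff ordinates: 0.0, 2.0, 3.0, 8.0, 12.0, 8.0, 5.0, 0.0 cfs.
The maximum is 12.0 cfs, occurring at the reading for t = 1 h.

Q_p = 12.0 cfs at t = 1 h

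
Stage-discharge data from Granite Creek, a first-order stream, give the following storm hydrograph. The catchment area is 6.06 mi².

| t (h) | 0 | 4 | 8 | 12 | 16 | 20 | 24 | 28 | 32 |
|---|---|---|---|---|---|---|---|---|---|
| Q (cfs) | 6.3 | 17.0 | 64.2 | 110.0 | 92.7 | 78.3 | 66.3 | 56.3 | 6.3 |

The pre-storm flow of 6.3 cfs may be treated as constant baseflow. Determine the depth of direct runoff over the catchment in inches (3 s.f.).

d ≈ 0.451 in

Direct runoff: 0.0, 10.7, 57.9, 103.7, 86.4, 72.0, 60.0, 50.0, 0.0 cfs; ΣQ_DR = 440.7 cfs.
V = ΣQ_DR · Δt = 440.7 × 14400 s = 6.346 × 10^6 ft³.
Over A = 6.06 mi², depth = V / A = 0.451 in.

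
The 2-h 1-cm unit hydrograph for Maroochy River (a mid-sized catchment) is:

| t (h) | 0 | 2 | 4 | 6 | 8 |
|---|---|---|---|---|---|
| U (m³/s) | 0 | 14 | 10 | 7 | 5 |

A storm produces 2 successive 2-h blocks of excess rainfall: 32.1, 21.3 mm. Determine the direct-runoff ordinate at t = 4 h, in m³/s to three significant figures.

By discrete convolution, Q_j = Σ (P_i / 10 mm) · U_{j−i}.
At t = 4 h (j=2): Q = (32.1/10)·10 + (21.3/10)·14 = 61.9 m³/s.

Q ≈ 61.9 m³/s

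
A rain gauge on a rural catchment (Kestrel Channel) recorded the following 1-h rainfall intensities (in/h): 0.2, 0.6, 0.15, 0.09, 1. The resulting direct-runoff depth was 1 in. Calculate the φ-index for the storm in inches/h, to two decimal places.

Only the 2 blocks with intensity above φ contribute runoff: 0.6, 1 in/h.
Σ(I−φ)·Δt = d  ⇒  (0.6+1 − 2φ)·1 = 1
φ = (1.600 − 1/1) / 2 = 0.30 in/h.

φ ≈ 0.30 in/h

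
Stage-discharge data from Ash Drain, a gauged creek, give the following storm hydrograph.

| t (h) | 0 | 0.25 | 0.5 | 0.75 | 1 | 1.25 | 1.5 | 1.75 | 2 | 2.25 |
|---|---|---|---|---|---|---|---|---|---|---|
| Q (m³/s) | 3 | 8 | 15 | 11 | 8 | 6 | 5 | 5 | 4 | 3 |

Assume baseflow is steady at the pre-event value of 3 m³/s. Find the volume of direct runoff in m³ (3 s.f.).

Direct-runoff ordinates (Q − Q_b): 0.0, 5.0, 12.0, 8.0, 5.0, 3.0, 2.0, 2.0, 1.0, 0.0 m³/s.
ΣQ_DR = 38.00 m³/s.
With Δt = 0.25 h = 900 s, V = ΣQ_DR · Δt = 38.00 × 900 = 34200 m³.

V ≈ 34200 m³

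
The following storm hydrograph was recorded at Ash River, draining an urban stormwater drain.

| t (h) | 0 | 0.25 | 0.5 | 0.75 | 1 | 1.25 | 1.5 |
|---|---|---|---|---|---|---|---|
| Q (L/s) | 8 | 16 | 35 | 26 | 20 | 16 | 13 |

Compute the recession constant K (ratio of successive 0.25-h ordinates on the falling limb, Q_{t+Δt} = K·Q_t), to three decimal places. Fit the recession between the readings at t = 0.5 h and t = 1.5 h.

Using the recession-limb readings at t = 0.5 h and t = 1.5 h: Q falls from 35 to 13 L/s over 4 intervals.
K = (Q₂/Q₁)^(1/4) = (13/35)^(1/4) = 0.781.

K ≈ 0.781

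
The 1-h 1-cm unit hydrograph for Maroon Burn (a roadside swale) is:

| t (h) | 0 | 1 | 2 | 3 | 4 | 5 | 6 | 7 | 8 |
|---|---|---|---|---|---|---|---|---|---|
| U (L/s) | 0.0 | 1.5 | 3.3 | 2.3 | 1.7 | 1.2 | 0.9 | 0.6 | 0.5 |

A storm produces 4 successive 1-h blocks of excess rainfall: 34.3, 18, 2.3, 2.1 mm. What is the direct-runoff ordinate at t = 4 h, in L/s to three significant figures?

By discrete convolution, Q_j = Σ (P_i / 10 mm) · U_{j−i}.
At t = 4 h (j=4): Q = (34.3/10)·1.7 + (18/10)·2.3 + (2.3/10)·3.3 + (2.1/10)·1.5 = 11.0 L/s.

Q ≈ 11.0 L/s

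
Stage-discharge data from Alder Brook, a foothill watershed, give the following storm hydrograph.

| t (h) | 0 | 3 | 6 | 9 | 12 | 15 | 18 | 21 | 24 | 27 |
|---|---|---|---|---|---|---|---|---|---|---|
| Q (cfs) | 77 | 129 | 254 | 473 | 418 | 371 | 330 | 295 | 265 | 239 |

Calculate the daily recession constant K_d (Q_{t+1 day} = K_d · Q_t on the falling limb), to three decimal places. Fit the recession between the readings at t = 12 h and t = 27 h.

Between t = 12 h and t = 27 h the flow falls from 418 to 239 cfs over 5×3 h = 15 h.
Per-interval ratio K = (239/418)^(1/5) = 0.8942; K_d = K^(24/3) = 0.409.

K_d ≈ 0.409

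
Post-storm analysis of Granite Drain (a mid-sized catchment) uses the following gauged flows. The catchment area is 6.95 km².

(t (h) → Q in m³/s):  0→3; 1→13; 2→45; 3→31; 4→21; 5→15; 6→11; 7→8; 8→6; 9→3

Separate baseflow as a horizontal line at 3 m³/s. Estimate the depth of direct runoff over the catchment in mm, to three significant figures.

d ≈ 65.3 mm

Direct runoff: 0.0, 10.0, 42.0, 28.0, 18.0, 12.0, 8.0, 5.0, 3.0, 0.0 m³/s; ΣQ_DR = 126.0 m³/s.
V = ΣQ_DR · Δt = 126.0 × 3600 s = 4.536 × 10^5 m³.
Over A = 6.95 km², depth = V / A = 65.3 mm.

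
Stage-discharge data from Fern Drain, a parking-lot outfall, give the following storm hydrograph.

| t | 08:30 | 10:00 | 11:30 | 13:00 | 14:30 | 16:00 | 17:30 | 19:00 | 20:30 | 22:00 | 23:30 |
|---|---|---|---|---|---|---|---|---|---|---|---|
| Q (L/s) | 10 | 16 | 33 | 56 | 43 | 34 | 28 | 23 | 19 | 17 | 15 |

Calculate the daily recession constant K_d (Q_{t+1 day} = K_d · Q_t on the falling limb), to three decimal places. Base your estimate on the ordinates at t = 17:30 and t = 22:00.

K_d ≈ 0.070

Between t = 17:30 and t = 22:00 the flow falls from 28 to 17 L/s over 3×1.5 h = 4.5 h.
Per-interval ratio K = (17/28)^(1/3) = 0.8468; K_d = K^(24/1.5) = 0.070.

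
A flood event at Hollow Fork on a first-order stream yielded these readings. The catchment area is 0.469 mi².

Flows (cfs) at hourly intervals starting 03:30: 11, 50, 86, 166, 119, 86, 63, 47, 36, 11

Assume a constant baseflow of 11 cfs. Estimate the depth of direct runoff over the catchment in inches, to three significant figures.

d ≈ 1.87 in

Direct runoff: 0.0, 39.0, 75.0, 155.0, 108.0, 75.0, 52.0, 36.0, 25.0, 0.0 cfs; ΣQ_DR = 565.0 cfs.
V = ΣQ_DR · Δt = 565.0 × 3600 s = 2.034 × 10^6 ft³.
Over A = 0.469 mi², depth = V / A = 1.87 in.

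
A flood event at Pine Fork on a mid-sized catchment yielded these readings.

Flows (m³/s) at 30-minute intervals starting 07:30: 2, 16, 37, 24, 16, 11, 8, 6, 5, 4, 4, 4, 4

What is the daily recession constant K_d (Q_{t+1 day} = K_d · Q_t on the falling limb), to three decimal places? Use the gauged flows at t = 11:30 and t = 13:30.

Between t = 11:30 and t = 13:30 the flow falls from 5 to 4 m³/s over 4×0.5 h = 2 h.
Per-interval ratio K = (4/5)^(1/4) = 0.9457; K_d = K^(24/0.5) = 0.069.

K_d ≈ 0.069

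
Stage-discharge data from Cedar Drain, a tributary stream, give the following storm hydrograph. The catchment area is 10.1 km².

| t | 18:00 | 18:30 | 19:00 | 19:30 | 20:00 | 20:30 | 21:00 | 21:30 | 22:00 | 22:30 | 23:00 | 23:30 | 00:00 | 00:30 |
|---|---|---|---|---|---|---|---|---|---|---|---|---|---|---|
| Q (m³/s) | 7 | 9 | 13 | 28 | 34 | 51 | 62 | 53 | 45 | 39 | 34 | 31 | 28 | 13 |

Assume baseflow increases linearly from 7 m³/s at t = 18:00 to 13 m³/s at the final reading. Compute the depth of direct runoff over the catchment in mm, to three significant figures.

Direct runoff: 0.00, 1.54, 5.08, 19.62, 25.15, 41.69, 52.23, 42.77, 34.31, 27.85, 22.38, 18.92, 15.46, 0.00 m³/s; ΣQ_DR = 307.0 m³/s.
V = ΣQ_DR · Δt = 307.0 × 1800 s = 5.526 × 10^5 m³.
Over A = 10.1 km², depth = V / A = 54.7 mm.

d ≈ 54.7 mm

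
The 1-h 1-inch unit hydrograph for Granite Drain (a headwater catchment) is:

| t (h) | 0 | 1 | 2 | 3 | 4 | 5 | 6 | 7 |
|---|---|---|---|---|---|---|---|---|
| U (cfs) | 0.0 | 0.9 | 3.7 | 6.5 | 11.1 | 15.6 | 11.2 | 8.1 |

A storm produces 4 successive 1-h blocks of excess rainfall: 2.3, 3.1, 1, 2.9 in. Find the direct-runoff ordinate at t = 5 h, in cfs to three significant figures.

Q ≈ 87.5 cfs

By discrete convolution, Q_j = Σ (P_i / 1 in) · U_{j−i}.
At t = 5 h (j=5): Q = (2.3/1)·15.6 + (3.1/1)·11.1 + (1/1)·6.5 + (2.9/1)·3.7 = 87.5 cfs.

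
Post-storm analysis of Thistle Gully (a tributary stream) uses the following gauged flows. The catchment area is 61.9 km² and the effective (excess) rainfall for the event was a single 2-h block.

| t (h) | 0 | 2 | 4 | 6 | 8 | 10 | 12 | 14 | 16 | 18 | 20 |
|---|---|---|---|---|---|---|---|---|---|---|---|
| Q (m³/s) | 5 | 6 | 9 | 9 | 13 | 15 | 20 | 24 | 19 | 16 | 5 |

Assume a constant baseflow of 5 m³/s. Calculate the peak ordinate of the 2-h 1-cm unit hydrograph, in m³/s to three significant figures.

U_p ≈ 19.0 m³/s

Direct runoff: 0.0, 1.0, 4.0, 4.0, 8.0, 10.0, 15.0, 19.0, 14.0, 11.0, 0.0 m³/s; ΣQ_DR = 86.00 m³/s, peak = 19.0 m³/s.
Runoff depth d = ΣQ_DR·Δt / A = 86.00 × 7200 / (61.9 km²) = 10.00 mm.
The 1-cm UH is the DRH scaled by (10 mm)/d, so U_p = 19.0 × 10/10.00 = 19.0 m³/s.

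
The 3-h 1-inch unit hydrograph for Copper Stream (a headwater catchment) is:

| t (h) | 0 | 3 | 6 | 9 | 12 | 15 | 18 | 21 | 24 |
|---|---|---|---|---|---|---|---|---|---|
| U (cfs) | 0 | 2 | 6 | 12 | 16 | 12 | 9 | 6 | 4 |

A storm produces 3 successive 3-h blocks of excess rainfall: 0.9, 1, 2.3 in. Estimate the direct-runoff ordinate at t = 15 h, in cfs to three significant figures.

Q ≈ 54.4 cfs

By discrete convolution, Q_j = Σ (P_i / 1 in) · U_{j−i}.
At t = 15 h (j=5): Q = (0.9/1)·12 + (1/1)·16 + (2.3/1)·12 = 54.4 cfs.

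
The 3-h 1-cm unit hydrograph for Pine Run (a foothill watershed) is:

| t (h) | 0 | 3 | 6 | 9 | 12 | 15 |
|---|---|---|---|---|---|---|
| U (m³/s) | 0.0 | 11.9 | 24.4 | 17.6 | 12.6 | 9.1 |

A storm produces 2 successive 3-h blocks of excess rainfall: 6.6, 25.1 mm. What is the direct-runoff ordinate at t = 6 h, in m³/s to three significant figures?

By discrete convolution, Q_j = Σ (P_i / 10 mm) · U_{j−i}.
At t = 6 h (j=2): Q = (6.6/10)·24.4 + (25.1/10)·11.9 = 46.0 m³/s.

Q ≈ 46.0 m³/s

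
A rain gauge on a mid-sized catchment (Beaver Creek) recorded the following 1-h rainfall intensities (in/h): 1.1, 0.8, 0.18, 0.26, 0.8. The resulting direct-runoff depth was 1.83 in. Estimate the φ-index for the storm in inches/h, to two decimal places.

φ ≈ 0.29 in/h

Only the 3 blocks with intensity above φ contribute runoff: 1.1, 0.8, 0.8 in/h.
Σ(I−φ)·Δt = d  ⇒  (1.1+0.8+0.8 − 3φ)·1 = 1.83
φ = (2.700 − 1.83/1) / 3 = 0.29 in/h.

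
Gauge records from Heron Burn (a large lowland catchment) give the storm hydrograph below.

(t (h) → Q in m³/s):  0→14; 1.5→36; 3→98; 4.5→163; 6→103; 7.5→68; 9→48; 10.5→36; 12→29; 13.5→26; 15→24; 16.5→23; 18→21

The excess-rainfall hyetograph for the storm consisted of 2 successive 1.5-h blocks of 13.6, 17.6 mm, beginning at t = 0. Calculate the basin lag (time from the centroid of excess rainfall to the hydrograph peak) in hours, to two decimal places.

Centroid of excess rainfall: t_c = Σ P_i·t̄_i / ΣP_i = 1.5962 h (block centres at 0.75, 2.25 h).
Hydrograph peak occurs at t = 4.5 h, so basin lag t_L = 4.5 − 1.5962 = 2.90 h.

t_L ≈ 2.90 h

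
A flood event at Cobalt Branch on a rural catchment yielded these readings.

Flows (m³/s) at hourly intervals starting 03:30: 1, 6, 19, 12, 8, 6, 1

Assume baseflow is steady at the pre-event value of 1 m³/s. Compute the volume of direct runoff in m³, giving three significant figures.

V ≈ 1.66 × 10^5 m³

Direct-runoff ordinates (Q − Q_b): 0.0, 5.0, 18.0, 11.0, 7.0, 5.0, 0.0 m³/s.
ΣQ_DR = 46.00 m³/s.
With Δt = 1 h = 3600 s, V = ΣQ_DR · Δt = 46.00 × 3600 = 1.66 × 10^5 m³.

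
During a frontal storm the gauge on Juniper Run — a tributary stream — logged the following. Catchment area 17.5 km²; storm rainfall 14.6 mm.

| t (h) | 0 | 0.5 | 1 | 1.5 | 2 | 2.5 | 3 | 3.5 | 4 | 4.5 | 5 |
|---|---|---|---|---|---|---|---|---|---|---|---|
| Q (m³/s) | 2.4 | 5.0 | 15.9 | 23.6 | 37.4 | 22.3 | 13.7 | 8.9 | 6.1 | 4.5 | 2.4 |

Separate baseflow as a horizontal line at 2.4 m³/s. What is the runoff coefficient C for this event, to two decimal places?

ΣQ_DR = 115.8 m³/s; V = ΣQ_DR·Δt = 2.084 × 10^5 m³.
Runoff depth d = V / A = 11.91 mm.
C = d / P = 11.91 / 14.6 = 0.82.

C ≈ 0.82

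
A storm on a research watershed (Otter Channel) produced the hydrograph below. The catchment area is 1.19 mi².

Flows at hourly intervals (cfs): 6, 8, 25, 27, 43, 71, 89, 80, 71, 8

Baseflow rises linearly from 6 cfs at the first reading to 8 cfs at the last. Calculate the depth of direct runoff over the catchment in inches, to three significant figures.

Direct runoff: 0.00, 1.78, 18.56, 20.33, 36.11, 63.89, 81.67, 72.44, 63.22, 0.00 cfs; ΣQ_DR = 358.0 cfs.
V = ΣQ_DR · Δt = 358.0 × 3600 s = 1.289 × 10^6 ft³.
Over A = 1.19 mi², depth = V / A = 0.466 in.

d ≈ 0.466 in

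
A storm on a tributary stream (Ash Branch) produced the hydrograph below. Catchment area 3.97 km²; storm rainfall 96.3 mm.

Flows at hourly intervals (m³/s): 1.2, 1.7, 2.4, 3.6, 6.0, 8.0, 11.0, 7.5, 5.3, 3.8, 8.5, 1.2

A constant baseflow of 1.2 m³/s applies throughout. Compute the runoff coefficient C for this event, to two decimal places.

ΣQ_DR = 45.80 m³/s; V = ΣQ_DR·Δt = 1.649 × 10^5 m³.
Runoff depth d = V / A = 41.53 mm.
C = d / P = 41.53 / 96.3 = 0.43.

C ≈ 0.43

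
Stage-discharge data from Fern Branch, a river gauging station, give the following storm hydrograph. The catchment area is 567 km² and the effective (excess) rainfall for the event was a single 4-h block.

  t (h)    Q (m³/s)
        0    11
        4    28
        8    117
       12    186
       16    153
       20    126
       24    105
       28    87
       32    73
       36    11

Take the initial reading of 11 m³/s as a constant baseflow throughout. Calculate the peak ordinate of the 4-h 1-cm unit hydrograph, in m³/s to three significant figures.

Direct runoff: 0.0, 17.0, 106.0, 175.0, 142.0, 115.0, 94.0, 76.0, 62.0, 0.0 m³/s; ΣQ_DR = 787.0 m³/s, peak = 175.0 m³/s.
Runoff depth d = ΣQ_DR·Δt / A = 787.0 × 14400 / (567 km²) = 19.99 mm.
The 1-cm UH is the DRH scaled by (10 mm)/d, so U_p = 175.0 × 10/19.99 = 87.6 m³/s.

U_p ≈ 87.6 m³/s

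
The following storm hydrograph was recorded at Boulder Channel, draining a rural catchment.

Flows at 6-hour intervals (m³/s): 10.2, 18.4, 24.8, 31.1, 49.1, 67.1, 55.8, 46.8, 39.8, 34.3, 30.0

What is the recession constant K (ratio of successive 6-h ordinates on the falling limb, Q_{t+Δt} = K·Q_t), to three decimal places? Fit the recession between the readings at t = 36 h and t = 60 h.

K ≈ 0.856

Using the recession-limb readings at t = 36 h and t = 60 h: Q falls from 55.8 to 30.0 m³/s over 4 intervals.
K = (Q₂/Q₁)^(1/4) = (30.0/55.8)^(1/4) = 0.856.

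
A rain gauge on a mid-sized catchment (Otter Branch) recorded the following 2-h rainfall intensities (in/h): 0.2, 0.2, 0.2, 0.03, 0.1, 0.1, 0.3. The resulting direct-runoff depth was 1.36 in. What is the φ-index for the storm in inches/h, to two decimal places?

φ ≈ 0.07 in/h

Only the 6 blocks with intensity above φ contribute runoff: 0.2, 0.2, 0.2, 0.1, 0.1, 0.3 in/h.
Σ(I−φ)·Δt = d  ⇒  (0.2+0.2+0.2+0.1+0.1+0.3 − 6φ)·2 = 1.36
φ = (1.100 − 1.36/2) / 6 = 0.07 in/h.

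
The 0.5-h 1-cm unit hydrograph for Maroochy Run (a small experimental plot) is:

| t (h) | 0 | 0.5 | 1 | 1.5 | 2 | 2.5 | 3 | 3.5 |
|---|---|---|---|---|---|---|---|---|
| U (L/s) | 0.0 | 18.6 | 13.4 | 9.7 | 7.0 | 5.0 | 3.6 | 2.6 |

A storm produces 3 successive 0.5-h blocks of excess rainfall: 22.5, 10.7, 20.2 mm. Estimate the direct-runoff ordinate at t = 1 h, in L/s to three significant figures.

By discrete convolution, Q_j = Σ (P_i / 10 mm) · U_{j−i}.
At t = 1 h (j=2): Q = (22.5/10)·13.4 + (10.7/10)·18.6 + (20.2/10)·0.0 = 50.1 L/s.

Q ≈ 50.1 L/s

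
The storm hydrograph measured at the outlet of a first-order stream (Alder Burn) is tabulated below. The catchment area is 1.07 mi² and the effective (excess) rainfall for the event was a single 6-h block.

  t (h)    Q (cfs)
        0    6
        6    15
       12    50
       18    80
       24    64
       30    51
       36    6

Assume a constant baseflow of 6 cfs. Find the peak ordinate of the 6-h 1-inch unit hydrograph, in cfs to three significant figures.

U_p ≈ 37.0 cfs

Direct runoff: 0.0, 9.0, 44.0, 74.0, 58.0, 45.0, 0.0 cfs; ΣQ_DR = 230.0 cfs, peak = 74.0 cfs.
Runoff depth d = ΣQ_DR·Δt / A = 230.0 × 21600 / (1.07 mi²) = 1.999 in.
The 1-inch UH is the DRH scaled by (1 in)/d, so U_p = 74.0 × 1/1.999 = 37.0 cfs.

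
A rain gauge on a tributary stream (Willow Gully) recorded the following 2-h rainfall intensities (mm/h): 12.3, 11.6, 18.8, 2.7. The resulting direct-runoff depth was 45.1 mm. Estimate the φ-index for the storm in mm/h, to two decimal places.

Only the 3 blocks with intensity above φ contribute runoff: 12.3, 11.6, 18.8 mm/h.
Σ(I−φ)·Δt = d  ⇒  (12.3+11.6+18.8 − 3φ)·2 = 45.1
φ = (42.70 − 45.1/2) / 3 = 6.72 mm/h.

φ ≈ 6.72 mm/h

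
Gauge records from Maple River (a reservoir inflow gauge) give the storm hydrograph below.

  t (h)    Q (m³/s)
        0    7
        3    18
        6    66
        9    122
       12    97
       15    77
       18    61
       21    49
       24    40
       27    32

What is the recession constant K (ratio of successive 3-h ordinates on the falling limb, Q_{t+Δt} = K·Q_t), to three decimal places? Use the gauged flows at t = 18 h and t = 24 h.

Using the recession-limb readings at t = 18 h and t = 24 h: Q falls from 61 to 40 m³/s over 2 intervals.
K = (Q₂/Q₁)^(1/2) = (40/61)^(1/2) = 0.810.

K ≈ 0.810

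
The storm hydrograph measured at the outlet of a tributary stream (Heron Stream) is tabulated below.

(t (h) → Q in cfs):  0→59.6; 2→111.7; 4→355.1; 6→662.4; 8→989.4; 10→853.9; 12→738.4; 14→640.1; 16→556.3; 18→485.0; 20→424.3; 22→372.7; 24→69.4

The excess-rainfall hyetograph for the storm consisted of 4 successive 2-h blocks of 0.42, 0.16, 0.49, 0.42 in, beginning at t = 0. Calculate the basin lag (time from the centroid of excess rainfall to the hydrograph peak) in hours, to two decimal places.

t_L ≈ 3.78 h

Centroid of excess rainfall: t_c = Σ P_i·t̄_i / ΣP_i = 4.2215 h (block centres at 1, 3, 5, 7 h).
Hydrograph peak occurs at t = 8 h, so basin lag t_L = 8 − 4.2215 = 3.78 h.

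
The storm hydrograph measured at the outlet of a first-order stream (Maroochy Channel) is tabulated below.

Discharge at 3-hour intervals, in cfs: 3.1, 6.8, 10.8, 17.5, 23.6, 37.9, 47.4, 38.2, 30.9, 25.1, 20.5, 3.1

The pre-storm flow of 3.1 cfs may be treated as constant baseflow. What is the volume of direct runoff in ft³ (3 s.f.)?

Direct-runoff ordinates (Q − Q_b): 0.0, 3.7, 7.7, 14.4, 20.5, 34.8, 44.3, 35.1, 27.8, 22.0, 17.4, 0.0 cfs.
ΣQ_DR = 227.7 cfs.
With Δt = 3 h = 10800 s, V = ΣQ_DR · Δt = 227.7 × 10800 = 2.46 × 10^6 ft³.

V ≈ 2.46 × 10^6 ft³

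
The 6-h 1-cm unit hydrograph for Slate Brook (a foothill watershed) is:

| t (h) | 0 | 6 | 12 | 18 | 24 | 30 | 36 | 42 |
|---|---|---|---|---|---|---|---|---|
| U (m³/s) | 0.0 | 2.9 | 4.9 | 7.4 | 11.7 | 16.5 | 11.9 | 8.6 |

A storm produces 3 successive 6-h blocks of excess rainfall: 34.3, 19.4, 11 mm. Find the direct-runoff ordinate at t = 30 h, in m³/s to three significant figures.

By discrete convolution, Q_j = Σ (P_i / 10 mm) · U_{j−i}.
At t = 30 h (j=5): Q = (34.3/10)·16.5 + (19.4/10)·11.7 + (11/10)·7.4 = 87.4 m³/s.

Q ≈ 87.4 m³/s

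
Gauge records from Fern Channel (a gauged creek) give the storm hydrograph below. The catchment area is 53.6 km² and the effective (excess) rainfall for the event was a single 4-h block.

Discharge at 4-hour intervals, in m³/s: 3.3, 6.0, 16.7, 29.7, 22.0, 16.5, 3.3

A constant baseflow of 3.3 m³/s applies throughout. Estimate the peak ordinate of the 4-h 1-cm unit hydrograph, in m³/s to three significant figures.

U_p ≈ 13.2 m³/s

Direct runoff: 0.0, 2.7, 13.4, 26.4, 18.7, 13.2, 0.0 m³/s; ΣQ_DR = 74.40 m³/s, peak = 26.4 m³/s.
Runoff depth d = ΣQ_DR·Δt / A = 74.40 × 14400 / (53.6 km²) = 19.99 mm.
The 1-cm UH is the DRH scaled by (10 mm)/d, so U_p = 26.4 × 10/19.99 = 13.2 m³/s.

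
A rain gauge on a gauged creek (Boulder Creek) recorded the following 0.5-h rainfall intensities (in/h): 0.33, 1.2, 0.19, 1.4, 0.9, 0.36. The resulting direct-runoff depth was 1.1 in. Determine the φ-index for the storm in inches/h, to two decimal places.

φ ≈ 0.43 in/h

Only the 3 blocks with intensity above φ contribute runoff: 1.2, 1.4, 0.9 in/h.
Σ(I−φ)·Δt = d  ⇒  (1.2+1.4+0.9 − 3φ)·0.5 = 1.1
φ = (3.500 − 1.1/0.5) / 3 = 0.43 in/h.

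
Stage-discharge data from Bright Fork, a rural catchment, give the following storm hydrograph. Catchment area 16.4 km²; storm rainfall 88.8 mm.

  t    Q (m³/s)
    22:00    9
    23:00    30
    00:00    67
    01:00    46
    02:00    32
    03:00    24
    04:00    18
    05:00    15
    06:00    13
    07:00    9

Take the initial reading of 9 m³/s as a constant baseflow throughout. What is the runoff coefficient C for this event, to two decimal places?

ΣQ_DR = 173.0 m³/s; V = ΣQ_DR·Δt = 6.228 × 10^5 m³.
Runoff depth d = V / A = 37.98 mm.
C = d / P = 37.98 / 88.8 = 0.43.

C ≈ 0.43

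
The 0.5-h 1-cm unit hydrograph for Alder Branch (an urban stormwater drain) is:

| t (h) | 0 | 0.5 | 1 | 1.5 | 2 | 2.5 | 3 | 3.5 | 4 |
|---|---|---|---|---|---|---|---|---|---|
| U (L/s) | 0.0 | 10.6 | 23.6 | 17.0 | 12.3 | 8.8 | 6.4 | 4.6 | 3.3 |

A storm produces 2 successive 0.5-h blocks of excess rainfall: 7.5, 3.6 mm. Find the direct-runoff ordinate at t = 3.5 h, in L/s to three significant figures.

Q ≈ 5.75 L/s

By discrete convolution, Q_j = Σ (P_i / 10 mm) · U_{j−i}.
At t = 3.5 h (j=7): Q = (7.5/10)·4.6 + (3.6/10)·6.4 = 5.75 L/s.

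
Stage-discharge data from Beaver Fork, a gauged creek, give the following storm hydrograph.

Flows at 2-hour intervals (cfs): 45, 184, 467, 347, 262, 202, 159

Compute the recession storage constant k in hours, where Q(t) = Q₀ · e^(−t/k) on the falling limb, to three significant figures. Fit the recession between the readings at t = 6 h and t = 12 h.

On the falling limb, Q drops from 347 to 159 cfs between t = 6 h and t = 12 h (Δt = 6 h).
k = −Δt / ln(Q₂/Q₁) = −6 / ln(159/347) = 7.69 h.

k ≈ 7.69 h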